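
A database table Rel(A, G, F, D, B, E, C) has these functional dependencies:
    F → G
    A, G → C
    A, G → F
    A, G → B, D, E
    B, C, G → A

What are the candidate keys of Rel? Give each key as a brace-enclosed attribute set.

{A, F}, {A, G}, {B, C, F}, {B, C, G}

{A, F} is a candidate key since {A, F}⁺ = {A, B, C, D, E, F, G} covers every attribute.
{A, G} is a candidate key since {A, G}⁺ = {A, B, C, D, E, F, G} covers every attribute.
{B, C, F} is a candidate key since {B, C, F}⁺ = {A, B, C, D, E, F, G} covers every attribute.
{B, C, G} is a candidate key since {B, C, G}⁺ = {A, B, C, D, E, F, G} covers every attribute.
No proper subset of any of these is a key, and no other minimal superkey exists.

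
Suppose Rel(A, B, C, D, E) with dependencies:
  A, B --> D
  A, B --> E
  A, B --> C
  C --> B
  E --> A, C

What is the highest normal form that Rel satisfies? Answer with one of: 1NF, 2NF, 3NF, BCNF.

3NF

Candidate keys: {A, B}, {A, C}, {E}. Prime attributes: {A, B, C, E}.
For C --> B we have {C}⁺ = {B, C}; {C} is not a superkey, so BCNF fails.
Its right-hand attributes {B} are all prime, as are those of every other non-superkey FD — the relation is in 3NF.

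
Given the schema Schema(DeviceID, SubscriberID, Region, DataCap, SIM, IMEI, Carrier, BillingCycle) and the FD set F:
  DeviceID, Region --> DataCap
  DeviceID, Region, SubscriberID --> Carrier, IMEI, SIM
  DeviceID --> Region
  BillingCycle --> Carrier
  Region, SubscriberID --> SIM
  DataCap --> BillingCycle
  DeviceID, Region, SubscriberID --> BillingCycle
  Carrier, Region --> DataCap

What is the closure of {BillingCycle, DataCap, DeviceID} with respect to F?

Start with {BillingCycle, DataCap, DeviceID}.
DeviceID --> Region applies; add {Region} → now {BillingCycle, DataCap, DeviceID, Region}.
BillingCycle --> Carrier applies; add {Carrier} → now {BillingCycle, Carrier, DataCap, DeviceID, Region}.
No further FD applies.

{BillingCycle, Carrier, DataCap, DeviceID, Region}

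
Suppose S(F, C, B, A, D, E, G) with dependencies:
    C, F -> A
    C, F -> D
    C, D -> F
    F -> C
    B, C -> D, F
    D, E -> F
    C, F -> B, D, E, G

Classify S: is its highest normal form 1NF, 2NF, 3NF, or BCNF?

Candidate keys: {B, C}, {C, D}, {D, E}, {F}. Prime attributes: {B, C, D, E, F}.
Every FD has a superkey on the left, so the relation is in BCNF.

BCNF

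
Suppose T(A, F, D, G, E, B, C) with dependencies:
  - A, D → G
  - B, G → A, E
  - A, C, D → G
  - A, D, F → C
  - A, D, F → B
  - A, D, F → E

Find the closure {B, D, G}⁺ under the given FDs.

Start with {B, D, G}.
B, G → A, E applies; add {A, E} → now {A, B, D, E, G}.
No further FD applies.

{A, B, D, E, G}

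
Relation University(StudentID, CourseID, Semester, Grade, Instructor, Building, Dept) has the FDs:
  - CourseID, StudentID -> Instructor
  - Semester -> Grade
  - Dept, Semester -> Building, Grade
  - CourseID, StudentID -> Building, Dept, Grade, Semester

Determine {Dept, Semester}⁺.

Start with {Dept, Semester}.
Semester -> Grade applies; add {Grade} → now {Dept, Grade, Semester}.
Dept, Semester -> Building, Grade applies; add {Building} → now {Building, Dept, Grade, Semester}.
No further FD applies.

{Building, Dept, Grade, Semester}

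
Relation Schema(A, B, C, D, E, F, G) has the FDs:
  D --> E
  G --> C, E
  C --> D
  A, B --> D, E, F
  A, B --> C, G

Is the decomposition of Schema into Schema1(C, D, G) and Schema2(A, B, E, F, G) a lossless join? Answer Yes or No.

Yes

Schema1 ∩ Schema2 = {G}; its closure under F is {C, D, E, G}.
This includes all of Schema1, so the common attributes are a superkey of Schema1 — the join is lossless.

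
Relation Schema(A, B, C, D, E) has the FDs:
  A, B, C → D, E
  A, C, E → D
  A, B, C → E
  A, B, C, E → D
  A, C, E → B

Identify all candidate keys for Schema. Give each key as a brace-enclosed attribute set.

Attributes never on any right-hand side: {A, C} — every candidate key must contain all of them.
Closure of {A, B, C} is {A, B, C, D, E}, the whole schema; {A, B, C} is a candidate key.
Closure of {A, C, E} is {A, B, C, D, E}, the whole schema; {A, C, E} is a candidate key.
These are minimal and exhaustive — every other superkey contains one of them.

{A, B, C}, {A, C, E}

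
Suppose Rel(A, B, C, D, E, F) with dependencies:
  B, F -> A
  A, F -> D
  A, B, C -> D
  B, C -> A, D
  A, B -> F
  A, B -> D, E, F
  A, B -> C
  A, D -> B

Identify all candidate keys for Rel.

Closure of {A, B} is {A, B, C, D, E, F}, the whole schema; {A, B} is a candidate key.
Closure of {A, D} is {A, B, C, D, E, F}, the whole schema; {A, D} is a candidate key.
Closure of {A, F} is {A, B, C, D, E, F}, the whole schema; {A, F} is a candidate key.
Closure of {B, C} is {A, B, C, D, E, F}, the whole schema; {B, C} is a candidate key.
Closure of {B, F} is {A, B, C, D, E, F}, the whole schema; {B, F} is a candidate key.
Any other superkey properly contains one of these, so there are no further candidate keys.

{A, B}, {A, D}, {A, F}, {B, C}, {B, F}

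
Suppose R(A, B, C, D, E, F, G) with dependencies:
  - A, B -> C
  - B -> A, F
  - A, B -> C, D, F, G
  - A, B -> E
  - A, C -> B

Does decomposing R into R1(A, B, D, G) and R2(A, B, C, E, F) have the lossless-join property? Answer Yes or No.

Yes

The shared attributes are {A, B} and {A, B}⁺ = {A, B, C, D, E, F, G}.
R1 is contained in that closure, so R1 ∩ R2 -> R1 holds and the join is lossless.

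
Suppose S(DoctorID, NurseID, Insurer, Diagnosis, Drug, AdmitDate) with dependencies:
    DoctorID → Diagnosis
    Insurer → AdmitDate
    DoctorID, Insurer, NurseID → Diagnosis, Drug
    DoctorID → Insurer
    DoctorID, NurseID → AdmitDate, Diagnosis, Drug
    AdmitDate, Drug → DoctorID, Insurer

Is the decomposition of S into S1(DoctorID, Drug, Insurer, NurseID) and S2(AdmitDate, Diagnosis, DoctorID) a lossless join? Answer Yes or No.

The shared attributes are {DoctorID} and {DoctorID}⁺ = {AdmitDate, Diagnosis, DoctorID, Insurer}.
This includes all of S2, so the common attributes are a superkey of S2 — the join is lossless.

Yes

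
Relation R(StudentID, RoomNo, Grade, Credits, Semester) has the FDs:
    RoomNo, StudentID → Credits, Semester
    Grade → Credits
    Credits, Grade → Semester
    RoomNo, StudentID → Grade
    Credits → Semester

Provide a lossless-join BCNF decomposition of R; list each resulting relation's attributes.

{Credits, Grade}; {Credits, Semester}; {Grade, RoomNo, StudentID}

Candidate key of the original relation: {RoomNo, StudentID}.
In {Credits, Grade, RoomNo, Semester, StudentID}, {Grade} is not a superkey ({Grade}⁺ restricted to this set is {Credits, Grade, Semester}), so split on Grade → Credits, Semester into {Credits, Grade, Semester} and {Grade, RoomNo, StudentID}.
In {Credits, Grade, Semester}, {Credits} is not a superkey ({Credits}⁺ restricted to this set is {Credits, Semester}), so split on Credits → Semester into {Credits, Semester} and {Credits, Grade}.
{Credits, Semester} has no BCNF violation.
{Credits, Grade} has no BCNF violation.
{Grade, RoomNo, StudentID} has no BCNF violation.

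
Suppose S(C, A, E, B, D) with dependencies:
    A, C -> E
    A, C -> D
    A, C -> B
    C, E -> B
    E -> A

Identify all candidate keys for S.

{A, C}, {C, E}

No FD produces {C}, so it must be in every candidate key.
Closure of {A, C} is {A, B, C, D, E}, the whole schema; {A, C} is a candidate key.
Closure of {C, E} is {A, B, C, D, E}, the whole schema; {C, E} is a candidate key.
No proper subset of any of these is a key, and no other minimal superkey exists.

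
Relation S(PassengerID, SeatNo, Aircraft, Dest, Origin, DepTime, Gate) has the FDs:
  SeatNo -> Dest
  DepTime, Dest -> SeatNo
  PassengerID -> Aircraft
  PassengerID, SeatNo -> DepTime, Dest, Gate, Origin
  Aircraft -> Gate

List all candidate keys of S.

{PassengerID} never appears on the right of any FD, so every key must include it.
{PassengerID, SeatNo} is a candidate key since {PassengerID, SeatNo}⁺ = {Aircraft, DepTime, Dest, Gate, Origin, PassengerID, SeatNo} covers every attribute.
{DepTime, Dest, PassengerID} is a candidate key since {DepTime, Dest, PassengerID}⁺ = {Aircraft, DepTime, Dest, Gate, Origin, PassengerID, SeatNo} covers every attribute.
Any other superkey properly contains one of these, so there are no further candidate keys.

{DepTime, Dest, PassengerID}, {PassengerID, SeatNo}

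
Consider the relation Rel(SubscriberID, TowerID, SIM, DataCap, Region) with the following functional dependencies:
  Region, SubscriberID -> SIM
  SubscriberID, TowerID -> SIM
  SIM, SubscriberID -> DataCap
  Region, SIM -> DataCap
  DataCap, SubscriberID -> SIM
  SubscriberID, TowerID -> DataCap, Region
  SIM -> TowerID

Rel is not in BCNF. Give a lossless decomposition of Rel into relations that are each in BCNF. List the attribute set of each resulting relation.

{DataCap, Region, SIM}; {Region, SIM, SubscriberID}; {SIM, TowerID}

Candidate keys of the original relation: {DataCap, SubscriberID}, {Region, SubscriberID}, {SIM, SubscriberID}, {SubscriberID, TowerID}.
In {DataCap, Region, SIM, SubscriberID, TowerID}, {Region, SIM} is not a superkey ({Region, SIM}⁺ restricted to this set is {DataCap, Region, SIM, TowerID}), so split on Region, SIM -> DataCap, TowerID into {DataCap, Region, SIM, TowerID} and {Region, SIM, SubscriberID}.
In {DataCap, Region, SIM, TowerID}, {SIM} is not a superkey ({SIM}⁺ restricted to this set is {SIM, TowerID}), so split on SIM -> TowerID into {SIM, TowerID} and {DataCap, Region, SIM}.
{SIM, TowerID} is in BCNF.
{DataCap, Region, SIM} is in BCNF.
{Region, SIM, SubscriberID} is in BCNF.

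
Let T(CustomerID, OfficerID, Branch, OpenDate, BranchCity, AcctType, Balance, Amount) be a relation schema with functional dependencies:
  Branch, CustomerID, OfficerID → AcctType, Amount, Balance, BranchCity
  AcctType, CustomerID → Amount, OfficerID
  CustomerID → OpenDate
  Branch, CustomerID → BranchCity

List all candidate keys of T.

Attributes never on any right-hand side: {Branch, CustomerID} — every candidate key must contain all of them.
{AcctType, Branch, CustomerID}⁺ = {AcctType, Amount, Balance, Branch, BranchCity, CustomerID, OfficerID, OpenDate} — all of the relation — so {AcctType, Branch, CustomerID} is a candidate key.
{Branch, CustomerID, OfficerID}⁺ = {AcctType, Amount, Balance, Branch, BranchCity, CustomerID, OfficerID, OpenDate} — all of the relation — so {Branch, CustomerID, OfficerID} is a candidate key.
No proper subset of any of these is a key, and no other minimal superkey exists.

{AcctType, Branch, CustomerID}, {Branch, CustomerID, OfficerID}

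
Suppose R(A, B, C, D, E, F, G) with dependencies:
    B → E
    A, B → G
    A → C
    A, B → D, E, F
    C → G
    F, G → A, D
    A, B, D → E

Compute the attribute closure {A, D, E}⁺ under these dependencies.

{A, C, D, E, G}

Start with {A, D, E}.
A → C applies; add {C} → now {A, C, D, E}.
C → G applies; add {G} → now {A, C, D, E, G}.
No further FD applies.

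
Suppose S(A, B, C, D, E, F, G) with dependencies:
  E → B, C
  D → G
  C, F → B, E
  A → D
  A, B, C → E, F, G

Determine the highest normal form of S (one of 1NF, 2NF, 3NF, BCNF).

Candidate keys: {A, B, C}, {A, C, F}, {A, E}. Prime attributes: {A, B, C, E, F}.
E → B, C breaks BCNF: {E}⁺ = {B, C, E}, so {E} is not a superkey.
D → G determines the non-prime attribute {G} from a non-superkey — 3NF is violated.
The proper key subset {A} of {A, E} determines non-prime {D, G}, so the relation is not even in 2NF.

1NF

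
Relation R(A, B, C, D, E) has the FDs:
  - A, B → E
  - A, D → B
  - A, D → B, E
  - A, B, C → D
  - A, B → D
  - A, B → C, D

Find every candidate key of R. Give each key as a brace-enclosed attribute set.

Attributes never on any right-hand side: {A} — every candidate key must contain it.
Closure of {A, B} is {A, B, C, D, E}, the whole schema; {A, B} is a candidate key.
Closure of {A, D} is {A, B, C, D, E}, the whole schema; {A, D} is a candidate key.
Any other superkey properly contains one of these, so there are no further candidate keys.

{A, B}, {A, D}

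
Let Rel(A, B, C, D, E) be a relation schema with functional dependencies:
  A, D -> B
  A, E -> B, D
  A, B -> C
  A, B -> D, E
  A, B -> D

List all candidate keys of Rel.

{A, B}, {A, D}, {A, E}

No FD produces {A}, so it must be in every candidate key.
{A, B} is a candidate key since {A, B}⁺ = {A, B, C, D, E} covers every attribute.
{A, D} is a candidate key since {A, D}⁺ = {A, B, C, D, E} covers every attribute.
{A, E} is a candidate key since {A, E}⁺ = {A, B, C, D, E} covers every attribute.
Any other superkey properly contains one of these, so there are no further candidate keys.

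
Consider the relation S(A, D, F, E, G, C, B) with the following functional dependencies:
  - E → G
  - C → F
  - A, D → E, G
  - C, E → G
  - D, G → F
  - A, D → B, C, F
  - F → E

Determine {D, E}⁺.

{D, E, F, G}

Start with {D, E}.
E → G applies; add {G} → now {D, E, G}.
D, G → F applies; add {F} → now {D, E, F, G}.
No further FD applies.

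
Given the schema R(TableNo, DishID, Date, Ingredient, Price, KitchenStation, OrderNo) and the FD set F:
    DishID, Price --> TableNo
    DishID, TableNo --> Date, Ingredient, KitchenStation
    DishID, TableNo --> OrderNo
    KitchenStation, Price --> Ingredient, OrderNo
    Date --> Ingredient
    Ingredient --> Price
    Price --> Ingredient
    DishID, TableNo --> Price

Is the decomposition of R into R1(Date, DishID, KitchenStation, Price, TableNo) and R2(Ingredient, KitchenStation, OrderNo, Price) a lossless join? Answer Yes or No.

Yes

Common attributes: {KitchenStation, Price}; their closure is {Ingredient, KitchenStation, OrderNo, Price}.
This includes all of R2, so the common attributes are a superkey of R2 — the join is lossless.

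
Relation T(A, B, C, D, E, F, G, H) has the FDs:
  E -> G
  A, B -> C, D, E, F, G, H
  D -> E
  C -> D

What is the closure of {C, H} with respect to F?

Start with {C, H}.
C -> D applies; add {D} → now {C, D, H}.
D -> E applies; add {E} → now {C, D, E, H}.
E -> G applies; add {G} → now {C, D, E, G, H}.
No further FD applies.

{C, D, E, G, H}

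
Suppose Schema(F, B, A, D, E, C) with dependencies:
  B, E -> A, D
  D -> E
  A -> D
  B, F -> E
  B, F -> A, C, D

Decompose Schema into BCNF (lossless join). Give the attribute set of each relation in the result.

Candidate key of the original relation: {B, F}.
{A, B, C, D, E, F}: {B, E} determines {A, B, D, E} here but is not a superkey — split on B, E -> A, D, giving {A, B, D, E} and {B, C, E, F}.
{A, B, D, E}: {D} determines {D, E} here but is not a superkey — split on D -> E, giving {D, E} and {A, B, D}.
{D, E}: every determinant is a superkey — BCNF.
{A, B, D}: {A} determines {A, D} here but is not a superkey — split on A -> D, giving {A, D} and {A, B}.
{A, D}: every determinant is a superkey — BCNF.
{A, B}: every determinant is a superkey — BCNF.
{B, C, E, F}: every determinant is a superkey — BCNF.

{A, B}; {A, D}; {B, C, E, F}; {D, E}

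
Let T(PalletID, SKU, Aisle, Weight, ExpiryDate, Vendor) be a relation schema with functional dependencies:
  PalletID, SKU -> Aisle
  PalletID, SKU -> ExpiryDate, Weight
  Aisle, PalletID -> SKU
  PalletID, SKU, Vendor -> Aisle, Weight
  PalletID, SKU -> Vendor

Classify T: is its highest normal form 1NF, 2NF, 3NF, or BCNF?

Candidate keys: {Aisle, PalletID}, {PalletID, SKU}. Prime attributes: {Aisle, PalletID, SKU}.
Every FD has a superkey on the left, so the relation is in BCNF.

BCNF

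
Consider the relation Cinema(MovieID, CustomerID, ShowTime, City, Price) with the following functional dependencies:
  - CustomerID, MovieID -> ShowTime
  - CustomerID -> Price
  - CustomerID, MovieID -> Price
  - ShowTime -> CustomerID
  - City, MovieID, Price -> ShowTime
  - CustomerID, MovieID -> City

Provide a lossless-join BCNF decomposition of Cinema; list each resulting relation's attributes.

{City, MovieID, ShowTime}; {CustomerID, Price}; {CustomerID, ShowTime}

Candidate keys of the original relation: {City, MovieID, Price}, {CustomerID, MovieID}, {MovieID, ShowTime}.
{City, CustomerID, MovieID, Price, ShowTime}: {CustomerID} determines {CustomerID, Price} here but is not a superkey — split on CustomerID -> Price, giving {CustomerID, Price} and {City, CustomerID, MovieID, ShowTime}.
{CustomerID, Price}: every determinant is a superkey — BCNF.
{City, CustomerID, MovieID, ShowTime}: {ShowTime} determines {CustomerID, ShowTime} here but is not a superkey — split on ShowTime -> CustomerID, giving {CustomerID, ShowTime} and {City, MovieID, ShowTime}.
{CustomerID, ShowTime}: every determinant is a superkey — BCNF.
{City, MovieID, ShowTime}: every determinant is a superkey — BCNF.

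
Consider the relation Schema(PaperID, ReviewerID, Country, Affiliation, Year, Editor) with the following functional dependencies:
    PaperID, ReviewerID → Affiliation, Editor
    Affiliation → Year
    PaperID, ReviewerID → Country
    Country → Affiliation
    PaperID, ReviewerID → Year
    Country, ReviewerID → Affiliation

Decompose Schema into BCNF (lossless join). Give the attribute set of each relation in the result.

Candidate key of the original relation: {PaperID, ReviewerID}.
Within {Affiliation, Country, Editor, PaperID, ReviewerID, Year}: {Affiliation}⁺ ∩ {Affiliation, Country, Editor, PaperID, ReviewerID, Year} = {Affiliation, Year}, not the whole set, so Affiliation → Year violates BCNF; decompose into {Affiliation, Year} and {Affiliation, Country, Editor, PaperID, ReviewerID}.
{Affiliation, Year} has no BCNF violation.
Within {Affiliation, Country, Editor, PaperID, ReviewerID}: {Country}⁺ ∩ {Affiliation, Country, Editor, PaperID, ReviewerID} = {Affiliation, Country}, not the whole set, so Country → Affiliation violates BCNF; decompose into {Affiliation, Country} and {Country, Editor, PaperID, ReviewerID}.
{Affiliation, Country} has no BCNF violation.
{Country, Editor, PaperID, ReviewerID} has no BCNF violation.

{Affiliation, Country}; {Affiliation, Year}; {Country, Editor, PaperID, ReviewerID}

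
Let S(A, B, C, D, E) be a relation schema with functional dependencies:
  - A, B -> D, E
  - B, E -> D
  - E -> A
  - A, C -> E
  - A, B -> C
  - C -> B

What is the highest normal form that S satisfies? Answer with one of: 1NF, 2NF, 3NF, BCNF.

3NF

Candidate keys: {A, B}, {A, C}, {B, E}, {C, E}. Prime attributes: {A, B, C, E}.
E -> A breaks BCNF: {E}⁺ = {A, E}, so {E} is not a superkey.
Since {A} ⊆ prime attributes and every other non-superkey FD also has a prime right side, the schema is in 3NF.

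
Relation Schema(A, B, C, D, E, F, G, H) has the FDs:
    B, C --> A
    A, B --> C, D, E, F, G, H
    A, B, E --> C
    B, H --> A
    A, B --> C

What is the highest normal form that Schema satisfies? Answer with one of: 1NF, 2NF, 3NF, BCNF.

Candidate keys: {A, B}, {B, C}, {B, H}. Prime attributes: {A, B, C, H}.
Every FD has a superkey on the left, so the relation is in BCNF.

BCNF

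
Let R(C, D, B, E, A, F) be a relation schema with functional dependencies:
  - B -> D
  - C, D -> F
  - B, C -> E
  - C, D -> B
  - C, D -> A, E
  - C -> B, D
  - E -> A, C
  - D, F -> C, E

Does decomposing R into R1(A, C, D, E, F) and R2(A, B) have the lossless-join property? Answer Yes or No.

No

The shared attributes are {A} and {A}⁺ = {A}.
Neither R1 nor R2 is contained in that closure, so the decomposition is lossy.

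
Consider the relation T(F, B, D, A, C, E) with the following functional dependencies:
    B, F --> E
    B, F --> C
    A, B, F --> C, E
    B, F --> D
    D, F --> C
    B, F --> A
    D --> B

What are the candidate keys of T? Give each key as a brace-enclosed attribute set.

Attributes never on any right-hand side: {F} — every candidate key must contain it.
Closure of {B, F} is {A, B, C, D, E, F}, the whole schema; {B, F} is a candidate key.
Closure of {D, F} is {A, B, C, D, E, F}, the whole schema; {D, F} is a candidate key.
Any other superkey properly contains one of these, so there are no further candidate keys.

{B, F}, {D, F}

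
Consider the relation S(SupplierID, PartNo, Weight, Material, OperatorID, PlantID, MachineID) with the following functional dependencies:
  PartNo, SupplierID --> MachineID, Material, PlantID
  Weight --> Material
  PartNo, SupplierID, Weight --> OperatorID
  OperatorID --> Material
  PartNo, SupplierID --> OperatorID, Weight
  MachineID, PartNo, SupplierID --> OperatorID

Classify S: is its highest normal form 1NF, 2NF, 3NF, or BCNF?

Candidate key: {PartNo, SupplierID}. Prime attributes: {PartNo, SupplierID}.
Weight --> Material breaks BCNF: {Weight}⁺ = {Material, Weight}, so {Weight} is not a superkey.
Weight --> Material determines the non-prime attribute {Material} from a non-superkey — 3NF is violated.
No proper subset of a key has a non-prime attribute in its closure, so there is no partial dependency; 2NF holds.

2NF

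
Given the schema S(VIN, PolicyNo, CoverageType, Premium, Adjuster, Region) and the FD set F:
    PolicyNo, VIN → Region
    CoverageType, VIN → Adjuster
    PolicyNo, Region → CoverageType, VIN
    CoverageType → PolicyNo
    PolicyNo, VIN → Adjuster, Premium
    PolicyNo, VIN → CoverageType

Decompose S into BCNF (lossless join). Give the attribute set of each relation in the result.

Candidate keys of the original relation: {CoverageType, Region}, {CoverageType, VIN}, {PolicyNo, Region}, {PolicyNo, VIN}.
In {Adjuster, CoverageType, PolicyNo, Premium, Region, VIN}, {CoverageType} is not a superkey ({CoverageType}⁺ restricted to this set is {CoverageType, PolicyNo}), so split on CoverageType → PolicyNo into {CoverageType, PolicyNo} and {Adjuster, CoverageType, Premium, Region, VIN}.
{CoverageType, PolicyNo} is in BCNF.
{Adjuster, CoverageType, Premium, Region, VIN} is in BCNF.

{Adjuster, CoverageType, Premium, Region, VIN}; {CoverageType, PolicyNo}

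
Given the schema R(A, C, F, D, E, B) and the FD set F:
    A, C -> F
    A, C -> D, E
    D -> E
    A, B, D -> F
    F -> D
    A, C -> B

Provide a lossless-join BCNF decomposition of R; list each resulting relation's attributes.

Candidate key of the original relation: {A, C}.
{A, B, C, D, E, F}: {D} determines {D, E} here but is not a superkey — split on D -> E, giving {D, E} and {A, B, C, D, F}.
{D, E}: every determinant is a superkey — BCNF.
{A, B, C, D, F}: {A, B, D} determines {A, B, D, F} here but is not a superkey — split on A, B, D -> F, giving {A, B, D, F} and {A, B, C, D}.
{A, B, D, F}: {F} determines {D, F} here but is not a superkey — split on F -> D, giving {D, F} and {A, B, F}.
{D, F}: every determinant is a superkey — BCNF.
{A, B, F}: every determinant is a superkey — BCNF.
{A, B, C, D}: every determinant is a superkey — BCNF.

{A, B, C, D}; {A, B, F}; {D, E}; {D, F}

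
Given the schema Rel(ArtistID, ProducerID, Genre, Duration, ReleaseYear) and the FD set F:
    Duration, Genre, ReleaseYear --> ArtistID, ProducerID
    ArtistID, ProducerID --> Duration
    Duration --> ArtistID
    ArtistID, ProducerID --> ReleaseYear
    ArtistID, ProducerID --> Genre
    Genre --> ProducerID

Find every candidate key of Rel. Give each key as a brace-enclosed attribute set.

{ArtistID, Genre} is a candidate key since {ArtistID, Genre}⁺ = {ArtistID, Duration, Genre, ProducerID, ReleaseYear} covers every attribute.
{ArtistID, ProducerID} is a candidate key since {ArtistID, ProducerID}⁺ = {ArtistID, Duration, Genre, ProducerID, ReleaseYear} covers every attribute.
{Duration, Genre} is a candidate key since {Duration, Genre}⁺ = {ArtistID, Duration, Genre, ProducerID, ReleaseYear} covers every attribute.
{Duration, ProducerID} is a candidate key since {Duration, ProducerID}⁺ = {ArtistID, Duration, Genre, ProducerID, ReleaseYear} covers every attribute.
No proper subset of any of these is a key, and no other minimal superkey exists.

{ArtistID, Genre}, {ArtistID, ProducerID}, {Duration, Genre}, {Duration, ProducerID}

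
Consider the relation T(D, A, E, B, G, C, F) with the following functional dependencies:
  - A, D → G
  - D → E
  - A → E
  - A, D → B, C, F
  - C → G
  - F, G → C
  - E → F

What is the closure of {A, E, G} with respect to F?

Start with {A, E, G}.
E → F applies; add {F} → now {A, E, F, G}.
F, G → C applies; add {C} → now {A, C, E, F, G}.
No further FD applies.

{A, C, E, F, G}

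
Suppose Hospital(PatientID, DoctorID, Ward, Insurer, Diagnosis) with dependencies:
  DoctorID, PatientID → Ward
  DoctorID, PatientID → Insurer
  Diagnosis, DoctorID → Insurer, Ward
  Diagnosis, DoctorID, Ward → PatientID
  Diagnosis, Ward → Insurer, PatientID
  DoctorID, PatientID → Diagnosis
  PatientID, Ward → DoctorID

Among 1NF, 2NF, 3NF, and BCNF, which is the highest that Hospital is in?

Candidate keys: {Diagnosis, DoctorID}, {Diagnosis, Ward}, {DoctorID, PatientID}, {PatientID, Ward}. Prime attributes: {Diagnosis, DoctorID, PatientID, Ward}.
The left-hand side of every FD is a superkey, so BCNF is satisfied.

BCNF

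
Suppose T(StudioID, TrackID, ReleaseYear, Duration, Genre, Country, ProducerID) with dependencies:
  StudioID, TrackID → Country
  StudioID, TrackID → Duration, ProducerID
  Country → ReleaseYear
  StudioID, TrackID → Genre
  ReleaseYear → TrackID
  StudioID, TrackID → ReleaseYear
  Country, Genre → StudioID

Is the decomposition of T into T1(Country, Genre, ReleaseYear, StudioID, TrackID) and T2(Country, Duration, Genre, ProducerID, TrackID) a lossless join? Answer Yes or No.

The shared attributes are {Country, Genre, TrackID} and {Country, Genre, TrackID}⁺ = {Country, Duration, Genre, ProducerID, ReleaseYear, StudioID, TrackID}.
T1 is contained in that closure, so T1 ∩ T2 → T1 holds and the join is lossless.

Yes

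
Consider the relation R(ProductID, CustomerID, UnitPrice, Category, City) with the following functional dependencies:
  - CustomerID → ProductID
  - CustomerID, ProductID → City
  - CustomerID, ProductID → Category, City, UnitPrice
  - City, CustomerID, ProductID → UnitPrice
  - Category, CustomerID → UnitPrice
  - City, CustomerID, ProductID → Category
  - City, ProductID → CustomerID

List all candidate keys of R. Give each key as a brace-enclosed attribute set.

{City, ProductID}, {CustomerID}

Closure of {CustomerID} is {Category, City, CustomerID, ProductID, UnitPrice}, the whole schema; {CustomerID} is a candidate key.
Closure of {City, ProductID} is {Category, City, CustomerID, ProductID, UnitPrice}, the whole schema; {City, ProductID} is a candidate key.
No proper subset of any of these is a key, and no other minimal superkey exists.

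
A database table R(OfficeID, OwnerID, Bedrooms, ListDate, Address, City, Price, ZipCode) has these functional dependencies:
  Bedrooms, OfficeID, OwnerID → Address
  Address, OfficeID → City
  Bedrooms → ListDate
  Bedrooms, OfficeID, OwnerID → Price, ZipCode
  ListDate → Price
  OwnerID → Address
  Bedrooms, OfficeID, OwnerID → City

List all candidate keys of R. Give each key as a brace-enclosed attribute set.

{Bedrooms, OfficeID, OwnerID}

Attributes never on any right-hand side: {Bedrooms, OfficeID, OwnerID} — every candidate key must contain all of them.
{Bedrooms, OfficeID, OwnerID}⁺ = {Address, Bedrooms, City, ListDate, OfficeID, OwnerID, Price, ZipCode}, which is every attribute, so {Bedrooms, OfficeID, OwnerID} is a candidate key.
No smaller or unrelated set reaches every attribute, so there are no other keys.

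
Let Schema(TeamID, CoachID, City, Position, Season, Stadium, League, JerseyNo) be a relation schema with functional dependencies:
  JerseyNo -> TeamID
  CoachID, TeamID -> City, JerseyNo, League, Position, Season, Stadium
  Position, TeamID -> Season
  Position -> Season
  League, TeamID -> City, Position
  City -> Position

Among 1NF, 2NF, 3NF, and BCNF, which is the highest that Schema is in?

2NF

Candidate keys: {CoachID, JerseyNo}, {CoachID, TeamID}. Prime attributes: {CoachID, JerseyNo, TeamID}.
JerseyNo -> TeamID breaks BCNF: {JerseyNo}⁺ = {JerseyNo, TeamID}, so {JerseyNo} is not a superkey.
Because {Season} is non-prime and the left side of Position, TeamID -> Season is not a superkey, the relation is not in 3NF.
Checking every proper subset of each key, none determines a non-prime attribute — 2NF is satisfied.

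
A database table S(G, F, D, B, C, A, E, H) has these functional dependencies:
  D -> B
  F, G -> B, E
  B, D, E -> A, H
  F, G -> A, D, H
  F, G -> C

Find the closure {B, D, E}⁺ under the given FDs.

Start with {B, D, E}.
B, D, E -> A, H applies; add {A, H} → now {A, B, D, E, H}.
No further FD applies.

{A, B, D, E, H}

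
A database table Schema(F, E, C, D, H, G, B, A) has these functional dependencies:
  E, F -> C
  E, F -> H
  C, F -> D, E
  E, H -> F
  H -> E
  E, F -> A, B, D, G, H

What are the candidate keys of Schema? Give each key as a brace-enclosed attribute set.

{C, F}, {E, F}, {H}

{H}⁺ = {A, B, C, D, E, F, G, H} — all of the relation — so {H} is a candidate key.
{C, F}⁺ = {A, B, C, D, E, F, G, H} — all of the relation — so {C, F} is a candidate key.
{E, F}⁺ = {A, B, C, D, E, F, G, H} — all of the relation — so {E, F} is a candidate key.
No proper subset of any of these is a key, and no other minimal superkey exists.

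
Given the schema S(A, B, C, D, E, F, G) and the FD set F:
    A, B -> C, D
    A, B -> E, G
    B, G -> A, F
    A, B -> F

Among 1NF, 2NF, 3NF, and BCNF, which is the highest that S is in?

BCNF

Candidate keys: {A, B}, {B, G}. Prime attributes: {A, B, G}.
Each dependency's left side is a superkey — BCNF holds.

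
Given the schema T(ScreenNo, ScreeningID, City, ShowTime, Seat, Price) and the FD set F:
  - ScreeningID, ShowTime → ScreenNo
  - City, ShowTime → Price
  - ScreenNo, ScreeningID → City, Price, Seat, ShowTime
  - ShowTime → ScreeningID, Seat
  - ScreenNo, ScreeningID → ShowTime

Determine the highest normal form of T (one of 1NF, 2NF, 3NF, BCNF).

BCNF

Candidate keys: {ScreenNo, ScreeningID}, {ShowTime}. Prime attributes: {ScreenNo, ScreeningID, ShowTime}.
The left-hand side of every FD is a superkey, so BCNF is satisfied.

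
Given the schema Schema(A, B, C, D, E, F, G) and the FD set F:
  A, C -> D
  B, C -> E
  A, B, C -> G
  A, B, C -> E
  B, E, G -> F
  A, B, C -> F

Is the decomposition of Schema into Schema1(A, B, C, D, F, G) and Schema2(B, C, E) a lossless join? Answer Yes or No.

Yes

Schema1 ∩ Schema2 = {B, C}; its closure under F is {B, C, E}.
Since Schema2 ⊆ {B, C, E}, the intersection is a superkey of Schema2; the decomposition is lossless.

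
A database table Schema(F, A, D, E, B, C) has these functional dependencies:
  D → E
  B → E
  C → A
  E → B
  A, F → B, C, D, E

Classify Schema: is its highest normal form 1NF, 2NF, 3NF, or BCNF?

Candidate keys: {A, F}, {C, F}. Prime attributes: {A, C, F}.
D → E: {D}⁺ = {B, D, E}, which is not all of the attributes, so the left side is not a superkey — BCNF is violated.
D → E has non-prime {E} on the right and a non-superkey on the left, so 3NF fails.
No non-prime attribute depends on a proper subset of any candidate key, so 2NF holds.

2NF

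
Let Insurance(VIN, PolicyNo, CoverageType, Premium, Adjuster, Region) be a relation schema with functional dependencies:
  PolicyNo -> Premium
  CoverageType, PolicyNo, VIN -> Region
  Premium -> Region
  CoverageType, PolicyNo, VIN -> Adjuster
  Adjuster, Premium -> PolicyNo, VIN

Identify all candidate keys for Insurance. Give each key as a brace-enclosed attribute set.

{CoverageType} never appears on the right of any FD, so every key must include it.
{Adjuster, CoverageType, PolicyNo} is a candidate key since {Adjuster, CoverageType, PolicyNo}⁺ = {Adjuster, CoverageType, PolicyNo, Premium, Region, VIN} covers every attribute.
{Adjuster, CoverageType, Premium} is a candidate key since {Adjuster, CoverageType, Premium}⁺ = {Adjuster, CoverageType, PolicyNo, Premium, Region, VIN} covers every attribute.
{CoverageType, PolicyNo, VIN} is a candidate key since {CoverageType, PolicyNo, VIN}⁺ = {Adjuster, CoverageType, PolicyNo, Premium, Region, VIN} covers every attribute.
No proper subset of any of these is a key, and no other minimal superkey exists.

{Adjuster, CoverageType, PolicyNo}, {Adjuster, CoverageType, Premium}, {CoverageType, PolicyNo, VIN}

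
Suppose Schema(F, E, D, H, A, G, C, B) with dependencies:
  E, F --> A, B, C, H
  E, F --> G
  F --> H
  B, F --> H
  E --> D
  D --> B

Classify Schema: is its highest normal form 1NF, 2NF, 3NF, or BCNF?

1NF

Candidate key: {E, F}. Prime attributes: {E, F}.
F --> H: {F}⁺ = {F, H}, which is not all of the attributes, so the left side is not a superkey — BCNF is violated.
F --> H determines the non-prime attribute {H} from a non-superkey — 3NF is violated.
{E} is a proper subset of the key {E, F}, and {E}⁺ contains the non-prime attributes {B, D} — a partial dependency, so 2NF is violated.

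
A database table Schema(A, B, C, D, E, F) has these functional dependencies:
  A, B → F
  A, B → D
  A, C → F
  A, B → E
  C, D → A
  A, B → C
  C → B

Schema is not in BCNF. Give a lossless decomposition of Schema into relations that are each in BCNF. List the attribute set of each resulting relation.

{A, C, D, E, F}; {B, C}

Candidate keys of the original relation: {A, B}, {A, C}, {C, D}.
Within {A, B, C, D, E, F}: {C}⁺ ∩ {A, B, C, D, E, F} = {B, C}, not the whole set, so C → B violates BCNF; decompose into {B, C} and {A, C, D, E, F}.
{B, C} has no BCNF violation.
{A, C, D, E, F} has no BCNF violation.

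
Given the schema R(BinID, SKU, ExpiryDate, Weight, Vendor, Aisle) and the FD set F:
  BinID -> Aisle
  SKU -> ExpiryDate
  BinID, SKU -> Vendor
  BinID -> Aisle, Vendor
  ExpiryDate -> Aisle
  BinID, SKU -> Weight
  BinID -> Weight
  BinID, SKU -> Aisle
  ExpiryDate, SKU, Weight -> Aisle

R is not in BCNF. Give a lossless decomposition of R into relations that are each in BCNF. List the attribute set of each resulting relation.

Candidate key of the original relation: {BinID, SKU}.
In {Aisle, BinID, ExpiryDate, SKU, Vendor, Weight}, {BinID} is not a superkey ({BinID}⁺ restricted to this set is {Aisle, BinID, Vendor, Weight}), so split on BinID -> Aisle, Vendor, Weight into {Aisle, BinID, Vendor, Weight} and {BinID, ExpiryDate, SKU}.
{Aisle, BinID, Vendor, Weight} is in BCNF.
In {BinID, ExpiryDate, SKU}, {SKU} is not a superkey ({SKU}⁺ restricted to this set is {ExpiryDate, SKU}), so split on SKU -> ExpiryDate into {ExpiryDate, SKU} and {BinID, SKU}.
{ExpiryDate, SKU} is in BCNF.
{BinID, SKU} is in BCNF.

{Aisle, BinID, Vendor, Weight}; {BinID, SKU}; {ExpiryDate, SKU}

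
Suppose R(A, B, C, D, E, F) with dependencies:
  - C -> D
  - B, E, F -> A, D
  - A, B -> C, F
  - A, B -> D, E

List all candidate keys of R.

Attributes never on any right-hand side: {B} — every candidate key must contain it.
Closure of {A, B} is {A, B, C, D, E, F}, the whole schema; {A, B} is a candidate key.
Closure of {B, E, F} is {A, B, C, D, E, F}, the whole schema; {B, E, F} is a candidate key.
These are minimal and exhaustive — every other superkey contains one of them.

{A, B}, {B, E, F}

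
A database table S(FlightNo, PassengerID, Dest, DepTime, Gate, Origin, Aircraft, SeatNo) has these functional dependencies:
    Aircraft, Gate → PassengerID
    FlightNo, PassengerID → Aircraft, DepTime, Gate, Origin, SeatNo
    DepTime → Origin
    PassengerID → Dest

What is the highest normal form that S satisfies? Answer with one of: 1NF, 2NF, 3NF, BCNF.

Candidate keys: {Aircraft, FlightNo, Gate}, {FlightNo, PassengerID}. Prime attributes: {Aircraft, FlightNo, Gate, PassengerID}.
Aircraft, Gate → PassengerID breaks BCNF: {Aircraft, Gate}⁺ = {Aircraft, Dest, Gate, PassengerID}, so {Aircraft, Gate} is not a superkey.
Because {Origin} is non-prime and the left side of DepTime → Origin is not a superkey, the relation is not in 3NF.
Since {PassengerID} ⊂ {FlightNo, PassengerID} and {PassengerID}⁺ ⊇ {Dest} with {Dest} non-prime, there is a partial dependency; 2NF fails.

1NF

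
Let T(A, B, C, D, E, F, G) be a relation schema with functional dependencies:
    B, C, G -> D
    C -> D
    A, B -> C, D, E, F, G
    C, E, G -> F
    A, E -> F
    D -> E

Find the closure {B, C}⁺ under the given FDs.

Start with {B, C}.
C -> D applies; add {D} → now {B, C, D}.
D -> E applies; add {E} → now {B, C, D, E}.
No further FD applies.

{B, C, D, E}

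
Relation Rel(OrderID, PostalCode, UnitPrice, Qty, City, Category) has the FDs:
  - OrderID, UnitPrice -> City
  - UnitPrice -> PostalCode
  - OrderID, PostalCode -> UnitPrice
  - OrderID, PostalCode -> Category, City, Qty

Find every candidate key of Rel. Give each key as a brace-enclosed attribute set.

{OrderID, PostalCode}, {OrderID, UnitPrice}

No FD produces {OrderID}, so it must be in every candidate key.
{OrderID, PostalCode}⁺ = {Category, City, OrderID, PostalCode, Qty, UnitPrice}, which is every attribute, so {OrderID, PostalCode} is a candidate key.
{OrderID, UnitPrice}⁺ = {Category, City, OrderID, PostalCode, Qty, UnitPrice}, which is every attribute, so {OrderID, UnitPrice} is a candidate key.
Any other superkey properly contains one of these, so there are no further candidate keys.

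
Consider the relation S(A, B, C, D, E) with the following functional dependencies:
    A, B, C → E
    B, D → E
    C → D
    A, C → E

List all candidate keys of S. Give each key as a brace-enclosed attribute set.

Attributes never on any right-hand side: {A, B, C} — every candidate key must contain all of them.
{A, B, C} is a candidate key since {A, B, C}⁺ = {A, B, C, D, E} covers every attribute.
No smaller or unrelated set reaches every attribute, so there are no other keys.

{A, B, C}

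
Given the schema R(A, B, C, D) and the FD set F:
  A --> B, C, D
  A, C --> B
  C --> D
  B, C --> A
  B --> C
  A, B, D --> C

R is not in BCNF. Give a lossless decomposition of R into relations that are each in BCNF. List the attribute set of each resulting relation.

{A, B, C}; {C, D}

Candidate keys of the original relation: {A}, {B}.
{A, B, C, D}: {C} determines {C, D} here but is not a superkey — split on C --> D, giving {C, D} and {A, B, C}.
{C, D} is in BCNF.
{A, B, C} is in BCNF.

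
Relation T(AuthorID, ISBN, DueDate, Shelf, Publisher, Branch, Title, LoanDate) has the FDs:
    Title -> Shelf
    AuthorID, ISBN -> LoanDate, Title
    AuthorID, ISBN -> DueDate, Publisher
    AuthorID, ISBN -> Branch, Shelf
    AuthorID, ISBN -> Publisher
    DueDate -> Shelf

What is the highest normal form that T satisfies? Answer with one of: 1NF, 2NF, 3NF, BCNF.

Candidate key: {AuthorID, ISBN}. Prime attributes: {AuthorID, ISBN}.
Title -> Shelf breaks BCNF: {Title}⁺ = {Shelf, Title}, so {Title} is not a superkey.
Title -> Shelf determines the non-prime attribute {Shelf} from a non-superkey — 3NF is violated.
No non-prime attribute depends on a proper subset of any candidate key, so 2NF holds.

2NF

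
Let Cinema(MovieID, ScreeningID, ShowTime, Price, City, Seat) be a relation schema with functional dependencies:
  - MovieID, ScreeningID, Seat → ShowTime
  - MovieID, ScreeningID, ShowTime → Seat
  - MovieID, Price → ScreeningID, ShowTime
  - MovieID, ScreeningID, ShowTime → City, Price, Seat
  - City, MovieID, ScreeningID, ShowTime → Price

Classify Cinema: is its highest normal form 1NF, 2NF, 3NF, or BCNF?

BCNF

Candidate keys: {MovieID, Price}, {MovieID, ScreeningID, Seat}, {MovieID, ScreeningID, ShowTime}. Prime attributes: {MovieID, Price, ScreeningID, Seat, ShowTime}.
The left-hand side of every FD is a superkey, so BCNF is satisfied.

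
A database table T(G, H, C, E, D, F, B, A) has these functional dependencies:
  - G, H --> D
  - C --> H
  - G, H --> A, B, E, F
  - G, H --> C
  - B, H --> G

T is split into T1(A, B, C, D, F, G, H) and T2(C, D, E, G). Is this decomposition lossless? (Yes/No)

Yes

T1 ∩ T2 = {C, D, G}; its closure under F is {A, B, C, D, E, F, G, H}.
Since T1 ⊆ {A, B, C, D, E, F, G, H}, the intersection is a superkey of T1; the decomposition is lossless.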